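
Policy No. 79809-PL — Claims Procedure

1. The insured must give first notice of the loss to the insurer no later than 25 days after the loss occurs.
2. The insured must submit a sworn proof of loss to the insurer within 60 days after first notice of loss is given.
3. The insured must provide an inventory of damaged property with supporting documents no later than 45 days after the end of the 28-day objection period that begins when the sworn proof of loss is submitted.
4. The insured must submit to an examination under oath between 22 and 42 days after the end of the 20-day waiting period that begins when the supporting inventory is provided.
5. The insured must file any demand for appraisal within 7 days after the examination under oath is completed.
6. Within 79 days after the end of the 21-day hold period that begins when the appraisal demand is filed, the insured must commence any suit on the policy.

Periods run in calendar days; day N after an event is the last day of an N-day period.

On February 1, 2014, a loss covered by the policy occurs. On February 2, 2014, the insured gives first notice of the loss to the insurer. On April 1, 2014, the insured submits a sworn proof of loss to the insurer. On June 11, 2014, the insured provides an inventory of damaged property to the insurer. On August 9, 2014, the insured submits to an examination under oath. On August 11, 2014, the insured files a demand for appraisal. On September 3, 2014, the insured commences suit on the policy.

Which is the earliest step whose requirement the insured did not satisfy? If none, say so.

None — every step was satisfied

(1) due by February 1, 2014 + 25 days = February 26, 2014; completed February 2, 2014, before the deadline.
(2) due by February 2, 2014 + 60 days = April 3, 2014; completed April 1, 2014, before the deadline.
(3) due by April 29, 2014 + 45 days = June 13, 2014; done June 11, 2014 — timely.
(4) the permitted window runs from July 1, 2014 + 22 = July 23, 2014 to July 1, 2014 + 42 = August 12, 2014; done August 9, 2014, which is between those dates.
(5) due by August 9, 2014 + 7 days = August 16, 2014; done August 11, 2014 — timely.
(6) due by September 1, 2014 + 79 days = November 19, 2014; completed September 3, 2014, before the deadline.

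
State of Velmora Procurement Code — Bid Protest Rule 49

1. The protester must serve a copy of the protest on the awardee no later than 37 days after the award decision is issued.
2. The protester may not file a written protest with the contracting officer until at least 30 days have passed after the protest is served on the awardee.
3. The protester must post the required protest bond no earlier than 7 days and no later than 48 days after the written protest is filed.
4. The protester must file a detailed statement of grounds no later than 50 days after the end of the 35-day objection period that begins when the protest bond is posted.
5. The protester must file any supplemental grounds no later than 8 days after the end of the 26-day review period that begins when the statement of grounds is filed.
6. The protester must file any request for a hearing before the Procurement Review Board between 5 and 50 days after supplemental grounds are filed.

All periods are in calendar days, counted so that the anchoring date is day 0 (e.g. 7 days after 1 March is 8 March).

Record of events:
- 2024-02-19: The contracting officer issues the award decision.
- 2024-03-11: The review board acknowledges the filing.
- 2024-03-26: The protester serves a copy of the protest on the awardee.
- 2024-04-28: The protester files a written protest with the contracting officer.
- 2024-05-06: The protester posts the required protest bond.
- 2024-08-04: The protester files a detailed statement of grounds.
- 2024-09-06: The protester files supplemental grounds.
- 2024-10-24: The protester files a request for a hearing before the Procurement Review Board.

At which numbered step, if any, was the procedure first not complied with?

Step 4

(1) due by 2024-02-19 + 37 days = 2024-03-27; completed 2024-03-26, before the deadline.
(2) permitted from 2024-03-26 + 30 days = 2024-04-25 onward; 2024-04-28 is on or after that date.
(3) the permitted window runs from 2024-04-28 + 7 = 2024-05-05 to 2024-04-28 + 48 = 2024-06-15; 2024-05-06 falls inside that range.
(4) due by 2024-06-10 + 50 days = 2024-07-30; 2024-08-04 misses that deadline by 5 days.
No need to go further; step 4 was not satisfied.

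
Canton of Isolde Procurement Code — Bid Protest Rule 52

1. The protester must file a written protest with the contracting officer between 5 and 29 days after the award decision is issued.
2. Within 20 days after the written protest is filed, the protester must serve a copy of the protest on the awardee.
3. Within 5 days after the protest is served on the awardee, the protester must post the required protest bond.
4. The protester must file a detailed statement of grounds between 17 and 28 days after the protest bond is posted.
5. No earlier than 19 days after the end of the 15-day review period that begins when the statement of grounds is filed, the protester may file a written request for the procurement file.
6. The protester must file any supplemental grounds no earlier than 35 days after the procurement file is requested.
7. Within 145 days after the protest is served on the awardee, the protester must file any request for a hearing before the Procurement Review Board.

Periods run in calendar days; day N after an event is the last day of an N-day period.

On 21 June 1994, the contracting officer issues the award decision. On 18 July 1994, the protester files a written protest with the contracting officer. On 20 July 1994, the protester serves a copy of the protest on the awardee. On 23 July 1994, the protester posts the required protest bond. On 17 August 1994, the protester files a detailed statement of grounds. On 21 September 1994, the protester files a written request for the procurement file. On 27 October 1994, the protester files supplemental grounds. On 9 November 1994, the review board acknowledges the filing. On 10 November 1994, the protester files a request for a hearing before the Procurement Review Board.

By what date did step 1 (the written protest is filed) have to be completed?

20 July 1994

Step 1 runs from 21 June 1994, when the award decision is issued. The window is 5–29 days after 21 June 1994; it closes on 20 July 1994.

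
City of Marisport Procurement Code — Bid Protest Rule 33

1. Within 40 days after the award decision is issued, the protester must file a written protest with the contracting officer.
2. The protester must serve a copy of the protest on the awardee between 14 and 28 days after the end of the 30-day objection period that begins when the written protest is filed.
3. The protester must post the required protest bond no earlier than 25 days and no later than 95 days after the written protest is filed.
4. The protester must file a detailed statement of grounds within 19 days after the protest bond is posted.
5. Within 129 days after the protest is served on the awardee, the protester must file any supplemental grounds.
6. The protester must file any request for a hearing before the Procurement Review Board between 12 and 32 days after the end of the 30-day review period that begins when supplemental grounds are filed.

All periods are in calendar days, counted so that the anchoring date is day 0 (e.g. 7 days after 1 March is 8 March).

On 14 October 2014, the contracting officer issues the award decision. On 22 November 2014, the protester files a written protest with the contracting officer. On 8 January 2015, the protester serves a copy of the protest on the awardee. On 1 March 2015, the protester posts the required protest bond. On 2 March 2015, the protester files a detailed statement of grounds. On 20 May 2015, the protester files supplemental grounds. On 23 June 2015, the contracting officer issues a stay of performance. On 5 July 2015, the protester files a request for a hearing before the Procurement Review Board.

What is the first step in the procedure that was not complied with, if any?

Step 1 — counting 40 days from 14 October 2014 (when the award decision is issued) gives a deadline of 23 November 2014; done 22 November 2014 — timely.
Step 2 — 14 and 28 days from 22 December 2014 (end of the 30-day objection period, which began when the written protest is filed on 22 November 2014) are 5 January 2015 and 19 January 2015 respectively; done 8 January 2015 — within the window.
Step 3 — 25 and 95 days from 22 November 2014 (when the written protest is filed) are 17 December 2014 and 25 February 2015 respectively; 1 March 2015 is 4 days past the end of the window.

Step 3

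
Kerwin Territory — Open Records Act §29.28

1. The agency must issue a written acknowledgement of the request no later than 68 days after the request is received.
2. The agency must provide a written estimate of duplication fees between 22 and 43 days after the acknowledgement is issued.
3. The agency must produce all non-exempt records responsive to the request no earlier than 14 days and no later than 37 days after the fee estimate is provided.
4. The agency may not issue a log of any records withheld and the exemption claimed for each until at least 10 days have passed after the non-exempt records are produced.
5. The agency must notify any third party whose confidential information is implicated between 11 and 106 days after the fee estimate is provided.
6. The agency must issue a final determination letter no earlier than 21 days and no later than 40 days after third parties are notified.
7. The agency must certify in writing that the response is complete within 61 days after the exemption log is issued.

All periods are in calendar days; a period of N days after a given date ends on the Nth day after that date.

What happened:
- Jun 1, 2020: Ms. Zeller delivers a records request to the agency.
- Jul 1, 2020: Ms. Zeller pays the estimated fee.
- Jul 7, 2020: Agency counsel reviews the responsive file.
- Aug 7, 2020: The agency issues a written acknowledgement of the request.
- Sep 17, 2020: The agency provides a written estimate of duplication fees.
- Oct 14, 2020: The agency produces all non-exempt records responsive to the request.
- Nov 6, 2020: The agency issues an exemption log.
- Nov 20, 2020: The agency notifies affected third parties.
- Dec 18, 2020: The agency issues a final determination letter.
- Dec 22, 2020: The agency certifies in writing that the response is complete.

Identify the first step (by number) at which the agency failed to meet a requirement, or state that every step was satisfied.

None — every step was satisfied

Step 1 — counting 68 days from Jun 1, 2020 (when the request is received) gives a deadline of Aug 8, 2020; completed Aug 7, 2020, before the deadline.
Step 2 — 22 and 43 days from Aug 7, 2020 (when the acknowledgement is issued) are Aug 29, 2020 and Sep 19, 2020 respectively; Sep 17, 2020 falls inside that range.
Step 3 — 14 and 37 days from Sep 17, 2020 (when the fee estimate is provided) are Oct 1, 2020 and Oct 24, 2020 respectively; Oct 14, 2020 falls inside that range.
Step 4 — must wait 10 days from Oct 14, 2020 (when the non-exempt records are produced), so not before Oct 24, 2020; Nov 6, 2020 is on or after that date.
Step 5 — 11 and 106 days from Sep 17, 2020 (when the fee estimate is provided) are Sep 28, 2020 and Jan 1, 2021 respectively; done Nov 20, 2020 — within the window.
Step 6 — 21 and 40 days from Nov 20, 2020 (when third parties are notified) are Dec 11, 2020 and Dec 30, 2020 respectively; done Dec 18, 2020, which is between those dates.
Step 7 — counting 61 days from Nov 6, 2020 (when the exemption log is issued) gives a deadline of Jan 6, 2021; Dec 22, 2020 is within that limit.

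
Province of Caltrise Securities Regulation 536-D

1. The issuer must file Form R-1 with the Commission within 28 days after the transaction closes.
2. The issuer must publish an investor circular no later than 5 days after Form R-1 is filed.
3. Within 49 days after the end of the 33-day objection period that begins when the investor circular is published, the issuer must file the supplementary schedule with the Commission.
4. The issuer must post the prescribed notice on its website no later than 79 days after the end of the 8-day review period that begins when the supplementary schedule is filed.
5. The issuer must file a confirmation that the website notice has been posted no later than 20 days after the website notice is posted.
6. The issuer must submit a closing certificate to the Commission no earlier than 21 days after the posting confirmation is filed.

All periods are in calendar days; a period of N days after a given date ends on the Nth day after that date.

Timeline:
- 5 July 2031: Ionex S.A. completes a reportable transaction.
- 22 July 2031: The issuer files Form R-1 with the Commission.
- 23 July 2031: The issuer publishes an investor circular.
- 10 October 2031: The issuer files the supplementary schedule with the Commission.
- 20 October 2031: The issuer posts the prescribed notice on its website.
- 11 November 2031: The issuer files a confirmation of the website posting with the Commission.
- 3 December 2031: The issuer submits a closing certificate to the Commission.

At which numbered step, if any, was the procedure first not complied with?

Step 5

Step 1: 28 days after 5 July 2031 (when the transaction closes) is 2 August 2031; 22 July 2031 is within that limit.
Step 2: 5 days after 22 July 2031 (when Form R-1 is filed) is 27 July 2031; done 23 July 2031 — timely.
Step 3: 49 days after 25 August 2031 (end of the 33-day objection period, which began when the investor circular is published on 23 July 2031) is 13 October 2031; 10 October 2031 is within that limit.
Step 4: 79 days after 18 October 2031 (end of the 8-day review period, which began when the supplementary schedule is filed on 10 October 2031) is 5 January 2032; completed 20 October 2031, before the deadline.
Step 5: 20 days after 20 October 2031 (when the website notice is posted) is 9 November 2031; done 11 November 2031 — 2 days late.
The analysis stops there.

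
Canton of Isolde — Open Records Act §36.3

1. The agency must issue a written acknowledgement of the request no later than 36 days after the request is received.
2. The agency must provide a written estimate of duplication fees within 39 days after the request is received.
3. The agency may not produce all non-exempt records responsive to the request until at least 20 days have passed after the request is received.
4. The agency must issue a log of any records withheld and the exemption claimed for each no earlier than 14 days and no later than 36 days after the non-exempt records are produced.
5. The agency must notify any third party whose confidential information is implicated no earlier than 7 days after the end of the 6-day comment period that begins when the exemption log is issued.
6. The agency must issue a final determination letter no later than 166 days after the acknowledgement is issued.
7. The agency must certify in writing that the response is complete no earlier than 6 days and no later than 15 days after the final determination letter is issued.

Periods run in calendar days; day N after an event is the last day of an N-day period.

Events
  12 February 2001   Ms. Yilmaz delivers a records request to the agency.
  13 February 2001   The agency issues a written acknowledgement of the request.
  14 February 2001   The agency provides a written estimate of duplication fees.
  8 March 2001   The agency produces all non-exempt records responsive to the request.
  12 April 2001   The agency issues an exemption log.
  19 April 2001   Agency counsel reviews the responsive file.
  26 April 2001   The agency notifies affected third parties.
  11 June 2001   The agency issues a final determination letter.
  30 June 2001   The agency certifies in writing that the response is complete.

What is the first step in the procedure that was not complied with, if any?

Step 7

Step 1: 36 days after 12 February 2001 (when the request is received) is 20 March 2001; completed 13 February 2001, before the deadline.
Step 2: 39 days after 12 February 2001 (when the request is received) is 23 March 2001; completed 14 February 2001, before the deadline.
Step 3: the earliest permitted date is 20 days after 12 February 2001 (when the request is received), i.e. 4 March 2001; 8 March 2001 is on or after that date.
Step 4: the window is 14–36 days after 8 March 2001 (when the non-exempt records are produced), so 22 March 2001 through 13 April 2001; done 12 April 2001 — within the window.
Step 5: the earliest permitted date is 7 days after 18 April 2001 (end of the 6-day comment period, which began when the exemption log is issued on 12 April 2001), i.e. 25 April 2001; done 26 April 2001, after the minimum wait.
Step 6: 166 days after 13 February 2001 (when the acknowledgement is issued) is 29 July 2001; done 11 June 2001 — timely.
Step 7: the window is 6–15 days after 11 June 2001 (when the final determination letter is issued), so 17 June 2001 through 26 June 2001; 30 June 2001 is 4 days past the end of the window.
The analysis stops there.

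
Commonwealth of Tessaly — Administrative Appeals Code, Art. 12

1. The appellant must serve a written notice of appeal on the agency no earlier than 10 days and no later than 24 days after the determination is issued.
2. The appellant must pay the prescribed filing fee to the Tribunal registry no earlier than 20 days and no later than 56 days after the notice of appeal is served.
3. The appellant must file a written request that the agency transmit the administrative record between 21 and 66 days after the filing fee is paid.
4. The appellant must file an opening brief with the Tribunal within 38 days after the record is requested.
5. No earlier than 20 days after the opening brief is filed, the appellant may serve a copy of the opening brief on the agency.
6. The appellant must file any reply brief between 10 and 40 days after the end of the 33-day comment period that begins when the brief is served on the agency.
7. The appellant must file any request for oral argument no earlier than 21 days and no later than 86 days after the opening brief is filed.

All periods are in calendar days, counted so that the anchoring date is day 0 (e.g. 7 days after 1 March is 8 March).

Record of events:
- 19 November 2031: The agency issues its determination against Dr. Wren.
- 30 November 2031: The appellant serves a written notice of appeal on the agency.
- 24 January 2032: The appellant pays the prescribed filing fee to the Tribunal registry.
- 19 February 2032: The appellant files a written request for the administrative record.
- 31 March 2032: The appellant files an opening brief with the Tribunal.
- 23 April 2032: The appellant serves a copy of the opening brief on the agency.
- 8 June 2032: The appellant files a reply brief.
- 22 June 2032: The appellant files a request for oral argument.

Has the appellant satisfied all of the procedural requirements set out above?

No

(1) the permitted window runs from 19 November 2031 + 10 = 29 November 2031 to 19 November 2031 + 24 = 13 December 2031; done 30 November 2031 — within the window.
(2) the permitted window runs from 30 November 2031 + 20 = 20 December 2031 to 30 November 2031 + 56 = 25 January 2032; done 24 January 2032 — within the window.
(3) the permitted window runs from 24 January 2032 + 21 = 14 February 2032 to 24 January 2032 + 66 = 30 March 2032; done 19 February 2032 — within the window.
(4) due by 19 February 2032 + 38 days = 28 March 2032; not done until 31 March 2032, 3 days after the deadline.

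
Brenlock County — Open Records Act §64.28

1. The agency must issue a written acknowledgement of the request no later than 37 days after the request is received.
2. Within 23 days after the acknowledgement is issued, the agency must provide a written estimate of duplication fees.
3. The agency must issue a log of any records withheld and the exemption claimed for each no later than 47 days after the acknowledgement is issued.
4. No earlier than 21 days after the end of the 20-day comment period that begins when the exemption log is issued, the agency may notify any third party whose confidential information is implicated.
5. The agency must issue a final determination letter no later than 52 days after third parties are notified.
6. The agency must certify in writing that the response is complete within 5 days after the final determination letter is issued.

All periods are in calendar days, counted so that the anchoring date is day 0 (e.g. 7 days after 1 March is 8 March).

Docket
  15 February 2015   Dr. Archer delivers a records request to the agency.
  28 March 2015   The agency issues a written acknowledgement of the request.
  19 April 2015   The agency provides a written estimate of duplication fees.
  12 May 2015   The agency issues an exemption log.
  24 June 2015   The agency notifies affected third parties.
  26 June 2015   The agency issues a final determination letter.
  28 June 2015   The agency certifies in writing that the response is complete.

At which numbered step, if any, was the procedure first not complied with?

Step 1

Step 1 — counting 37 days from 15 February 2015 (when the request is received) gives a deadline of 24 March 2015; not done until 28 March 2015, 4 days after the deadline.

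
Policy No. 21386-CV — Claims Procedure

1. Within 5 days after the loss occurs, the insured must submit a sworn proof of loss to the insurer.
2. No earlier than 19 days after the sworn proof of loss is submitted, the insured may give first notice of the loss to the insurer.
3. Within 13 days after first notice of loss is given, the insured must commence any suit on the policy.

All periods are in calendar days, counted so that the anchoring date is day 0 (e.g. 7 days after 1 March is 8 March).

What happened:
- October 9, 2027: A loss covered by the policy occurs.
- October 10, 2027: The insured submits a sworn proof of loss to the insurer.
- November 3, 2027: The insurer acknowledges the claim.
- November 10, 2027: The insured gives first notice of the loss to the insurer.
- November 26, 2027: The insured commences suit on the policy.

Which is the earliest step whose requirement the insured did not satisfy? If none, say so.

Step 3

(1) due by October 9, 2027 + 5 days = October 14, 2027; October 10, 2027 is within that limit.
(2) permitted from October 10, 2027 + 19 days = October 29, 2027 onward; November 10, 2027 is on or after that date.
(3) due by November 10, 2027 + 13 days = November 23, 2027; done November 26, 2027 — 3 days late.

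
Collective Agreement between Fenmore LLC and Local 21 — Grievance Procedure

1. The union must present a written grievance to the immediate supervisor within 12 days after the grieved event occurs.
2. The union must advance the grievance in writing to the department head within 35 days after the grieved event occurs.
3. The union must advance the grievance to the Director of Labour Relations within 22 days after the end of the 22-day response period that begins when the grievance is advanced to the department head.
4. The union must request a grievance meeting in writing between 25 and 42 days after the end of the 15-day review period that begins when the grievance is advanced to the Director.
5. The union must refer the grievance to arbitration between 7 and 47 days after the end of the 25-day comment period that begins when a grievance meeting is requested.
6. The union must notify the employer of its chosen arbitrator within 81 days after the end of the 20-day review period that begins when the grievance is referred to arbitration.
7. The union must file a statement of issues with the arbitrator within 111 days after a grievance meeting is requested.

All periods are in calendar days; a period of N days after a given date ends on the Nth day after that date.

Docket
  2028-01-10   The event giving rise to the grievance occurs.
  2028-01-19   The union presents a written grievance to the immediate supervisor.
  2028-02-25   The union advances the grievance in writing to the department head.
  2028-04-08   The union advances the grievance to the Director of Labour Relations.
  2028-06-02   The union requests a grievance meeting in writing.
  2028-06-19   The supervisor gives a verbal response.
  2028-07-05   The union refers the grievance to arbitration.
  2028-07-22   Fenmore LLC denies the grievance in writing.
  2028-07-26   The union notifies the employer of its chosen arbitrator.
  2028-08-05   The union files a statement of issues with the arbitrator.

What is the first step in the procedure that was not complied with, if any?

Step 2

(1) due by 2028-01-10 + 12 days = 2028-01-22; 2028-01-19 is within that limit.
(2) due by 2028-01-10 + 35 days = 2028-02-14; done 2028-02-25 — 11 days late.
That is the first point of non-compliance.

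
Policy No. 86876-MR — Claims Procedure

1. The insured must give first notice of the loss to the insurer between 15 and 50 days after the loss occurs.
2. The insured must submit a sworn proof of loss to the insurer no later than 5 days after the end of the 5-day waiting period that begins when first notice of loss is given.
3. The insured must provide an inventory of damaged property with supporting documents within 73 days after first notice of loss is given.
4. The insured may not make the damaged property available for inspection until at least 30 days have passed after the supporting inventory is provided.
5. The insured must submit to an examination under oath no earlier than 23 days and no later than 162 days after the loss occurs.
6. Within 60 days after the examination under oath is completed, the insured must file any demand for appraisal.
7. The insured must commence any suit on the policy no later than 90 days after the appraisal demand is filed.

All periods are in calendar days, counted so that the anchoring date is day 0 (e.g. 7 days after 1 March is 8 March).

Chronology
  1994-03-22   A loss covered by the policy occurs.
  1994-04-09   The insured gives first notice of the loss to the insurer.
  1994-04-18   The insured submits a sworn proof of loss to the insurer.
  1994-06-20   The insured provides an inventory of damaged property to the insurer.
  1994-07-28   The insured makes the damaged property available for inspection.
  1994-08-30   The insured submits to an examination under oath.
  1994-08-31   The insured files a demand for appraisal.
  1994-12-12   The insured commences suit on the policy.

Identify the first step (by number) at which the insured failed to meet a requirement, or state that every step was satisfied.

Step 7

Step 1: the window is 15–50 days after 1994-03-22 (when the loss occurs), so 1994-04-06 through 1994-05-11; 1994-04-09 falls inside that range.
Step 2: 5 days after 1994-04-14 (end of the 5-day waiting period, which began when first notice of loss is given on 1994-04-09) is 1994-04-19; 1994-04-18 is within that limit.
Step 3: 73 days after 1994-04-09 (when first notice of loss is given) is 1994-06-21; completed 1994-06-20, before the deadline.
Step 4: the earliest permitted date is 30 days after 1994-06-20 (when the supporting inventory is provided), i.e. 1994-07-20; done 1994-07-28 — permitted.
Step 5: the window is 23–162 days after 1994-03-22 (when the loss occurs), so 1994-04-14 through 1994-08-31; done 1994-08-30, which is between those dates.
Step 6: 60 days after 1994-08-30 (when the examination under oath is completed) is 1994-10-29; done 1994-08-31 — timely.
Step 7: 90 days after 1994-08-31 (when the appraisal demand is filed) is 1994-11-29; done 1994-12-12 — 13 days late.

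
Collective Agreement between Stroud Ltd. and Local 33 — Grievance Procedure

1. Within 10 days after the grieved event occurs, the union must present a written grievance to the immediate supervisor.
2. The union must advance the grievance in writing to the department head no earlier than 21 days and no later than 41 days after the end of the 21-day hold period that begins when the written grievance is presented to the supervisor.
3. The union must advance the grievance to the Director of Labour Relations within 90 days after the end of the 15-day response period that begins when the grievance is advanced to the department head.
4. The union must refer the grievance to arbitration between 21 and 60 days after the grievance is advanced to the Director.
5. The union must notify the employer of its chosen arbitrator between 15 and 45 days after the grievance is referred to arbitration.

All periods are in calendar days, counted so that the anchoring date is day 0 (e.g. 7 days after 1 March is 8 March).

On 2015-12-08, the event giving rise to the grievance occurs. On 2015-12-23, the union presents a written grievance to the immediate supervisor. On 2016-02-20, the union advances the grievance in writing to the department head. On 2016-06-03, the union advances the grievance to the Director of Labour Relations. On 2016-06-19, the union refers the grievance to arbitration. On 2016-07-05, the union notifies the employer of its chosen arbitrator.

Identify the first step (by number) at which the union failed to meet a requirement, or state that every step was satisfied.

Step 1

Step 1: 10 days after 2015-12-08 (when the grieved event occurs) is 2015-12-18; done 2015-12-23 — 5 days late.
That is the first point of non-compliance.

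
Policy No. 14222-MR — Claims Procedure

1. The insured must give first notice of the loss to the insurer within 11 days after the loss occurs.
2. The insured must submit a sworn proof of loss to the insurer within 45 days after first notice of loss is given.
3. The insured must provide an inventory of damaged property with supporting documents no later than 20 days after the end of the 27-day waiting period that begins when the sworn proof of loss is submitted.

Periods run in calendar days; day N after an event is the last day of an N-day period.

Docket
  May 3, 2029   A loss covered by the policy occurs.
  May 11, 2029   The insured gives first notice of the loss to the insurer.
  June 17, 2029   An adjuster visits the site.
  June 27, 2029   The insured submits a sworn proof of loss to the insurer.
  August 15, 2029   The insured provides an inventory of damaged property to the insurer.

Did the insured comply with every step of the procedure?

Step 1: 11 days after May 3, 2029 (when the loss occurs) is May 14, 2029; done May 11, 2029 — timely.
Step 2: 45 days after May 11, 2029 (when first notice of loss is given) is June 25, 2029; not done until June 27, 2029, 2 days after the deadline.
The procedure was therefore not followed at step 2.

No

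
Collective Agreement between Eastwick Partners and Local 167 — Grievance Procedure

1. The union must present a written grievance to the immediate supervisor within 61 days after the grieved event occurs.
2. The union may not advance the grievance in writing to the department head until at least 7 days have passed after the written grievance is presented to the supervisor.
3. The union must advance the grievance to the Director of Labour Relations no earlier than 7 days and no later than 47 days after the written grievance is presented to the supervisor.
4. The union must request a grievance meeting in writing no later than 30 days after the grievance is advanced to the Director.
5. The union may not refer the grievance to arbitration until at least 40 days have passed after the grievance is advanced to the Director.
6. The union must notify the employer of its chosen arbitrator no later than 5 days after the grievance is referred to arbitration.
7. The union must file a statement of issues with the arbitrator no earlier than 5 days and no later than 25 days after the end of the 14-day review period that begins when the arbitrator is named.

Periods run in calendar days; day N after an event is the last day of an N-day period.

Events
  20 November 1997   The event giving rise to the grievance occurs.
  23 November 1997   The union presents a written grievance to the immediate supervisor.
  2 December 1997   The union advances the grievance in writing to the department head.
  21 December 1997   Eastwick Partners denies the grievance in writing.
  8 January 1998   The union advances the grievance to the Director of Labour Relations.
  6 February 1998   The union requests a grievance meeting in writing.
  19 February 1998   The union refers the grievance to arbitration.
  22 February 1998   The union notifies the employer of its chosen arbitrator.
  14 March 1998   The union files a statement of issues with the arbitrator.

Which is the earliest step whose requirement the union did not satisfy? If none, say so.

None — every step was satisfied

Step 1: 61 days after 20 November 1997 (when the grieved event occurs) is 20 January 1998; 23 November 1997 is within that limit.
Step 2: the earliest permitted date is 7 days after 23 November 1997 (when the written grievance is presented to the supervisor), i.e. 30 November 1997; 2 December 1997 is on or after that date.
Step 3: the window is 7–47 days after 23 November 1997 (when the written grievance is presented to the supervisor), so 30 November 1997 through 9 January 1998; done 8 January 1998, which is between those dates.
Step 4: 30 days after 8 January 1998 (when the grievance is advanced to the Director) is 7 February 1998; 6 February 1998 is within that limit.
Step 5: the earliest permitted date is 40 days after 8 January 1998 (when the grievance is advanced to the Director), i.e. 17 February 1998; 19 February 1998 is on or after that date.
Step 6: 5 days after 19 February 1998 (when the grievance is referred to arbitration) is 24 February 1998; 22 February 1998 is within that limit.
Step 7: the window is 5–25 days after 8 March 1998 (end of the 14-day review period, which began when the arbitrator is named on 22 February 1998), so 13 March 1998 through 2 April 1998; 14 March 1998 falls inside that range.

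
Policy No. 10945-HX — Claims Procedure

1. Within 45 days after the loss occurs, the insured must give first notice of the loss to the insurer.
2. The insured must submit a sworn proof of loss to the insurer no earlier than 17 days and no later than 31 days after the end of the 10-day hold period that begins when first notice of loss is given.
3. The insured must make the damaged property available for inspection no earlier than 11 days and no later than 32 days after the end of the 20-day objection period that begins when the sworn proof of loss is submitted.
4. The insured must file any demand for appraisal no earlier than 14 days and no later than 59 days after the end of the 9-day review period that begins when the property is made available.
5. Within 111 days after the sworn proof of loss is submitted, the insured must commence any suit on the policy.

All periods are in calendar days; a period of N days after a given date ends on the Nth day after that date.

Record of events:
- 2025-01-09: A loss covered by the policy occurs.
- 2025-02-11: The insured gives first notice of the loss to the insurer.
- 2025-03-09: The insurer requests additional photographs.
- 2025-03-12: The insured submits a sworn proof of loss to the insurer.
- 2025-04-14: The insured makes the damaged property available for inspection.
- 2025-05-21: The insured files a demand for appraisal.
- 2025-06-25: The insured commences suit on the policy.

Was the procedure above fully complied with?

Step 1 — counting 45 days from 2025-01-09 (when the loss occurs) gives a deadline of 2025-02-23; done 2025-02-11 — timely.
Step 2 — 17 and 31 days from 2025-02-21 (end of the 10-day hold period, which began when first notice of loss is given on 2025-02-11) are 2025-03-10 and 2025-03-24 respectively; done 2025-03-12, which is between those dates.
Step 3 — 11 and 32 days from 2025-04-01 (end of the 20-day objection period, which began when the sworn proof of loss is submitted on 2025-03-12) are 2025-04-12 and 2025-05-03 respectively; done 2025-04-14 — within the window.
Step 4 — 14 and 59 days from 2025-04-23 (end of the 9-day review period, which began when the property is made available on 2025-04-14) are 2025-05-07 and 2025-06-21 respectively; done 2025-05-21, which is between those dates.
Step 5 — counting 111 days from 2025-03-12 (when the sworn proof of loss is submitted) gives a deadline of 2025-07-01; completed 2025-06-25, before the deadline.

Yes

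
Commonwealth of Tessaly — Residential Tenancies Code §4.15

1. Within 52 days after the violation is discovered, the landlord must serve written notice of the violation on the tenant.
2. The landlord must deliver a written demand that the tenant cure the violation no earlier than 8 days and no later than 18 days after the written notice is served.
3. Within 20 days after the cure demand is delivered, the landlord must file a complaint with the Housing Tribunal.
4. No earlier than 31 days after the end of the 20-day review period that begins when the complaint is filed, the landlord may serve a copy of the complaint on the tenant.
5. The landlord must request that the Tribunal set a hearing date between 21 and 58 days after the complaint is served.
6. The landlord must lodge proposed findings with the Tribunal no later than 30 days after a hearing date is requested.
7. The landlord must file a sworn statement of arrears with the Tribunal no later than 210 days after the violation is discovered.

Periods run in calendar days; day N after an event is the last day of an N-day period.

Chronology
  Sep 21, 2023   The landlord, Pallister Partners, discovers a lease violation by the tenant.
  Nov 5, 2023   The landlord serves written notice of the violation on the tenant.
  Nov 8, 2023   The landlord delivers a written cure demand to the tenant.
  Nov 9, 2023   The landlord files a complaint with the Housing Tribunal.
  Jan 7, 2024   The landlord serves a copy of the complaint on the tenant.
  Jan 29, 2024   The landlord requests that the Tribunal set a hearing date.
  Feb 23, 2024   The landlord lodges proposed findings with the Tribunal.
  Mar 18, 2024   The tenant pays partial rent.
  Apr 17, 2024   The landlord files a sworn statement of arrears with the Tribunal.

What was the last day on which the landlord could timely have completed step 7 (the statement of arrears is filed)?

Apr 18, 2024

Step 7 runs from Sep 21, 2023, when the violation is discovered. 210 days after Sep 21, 2023 is Apr 18, 2024.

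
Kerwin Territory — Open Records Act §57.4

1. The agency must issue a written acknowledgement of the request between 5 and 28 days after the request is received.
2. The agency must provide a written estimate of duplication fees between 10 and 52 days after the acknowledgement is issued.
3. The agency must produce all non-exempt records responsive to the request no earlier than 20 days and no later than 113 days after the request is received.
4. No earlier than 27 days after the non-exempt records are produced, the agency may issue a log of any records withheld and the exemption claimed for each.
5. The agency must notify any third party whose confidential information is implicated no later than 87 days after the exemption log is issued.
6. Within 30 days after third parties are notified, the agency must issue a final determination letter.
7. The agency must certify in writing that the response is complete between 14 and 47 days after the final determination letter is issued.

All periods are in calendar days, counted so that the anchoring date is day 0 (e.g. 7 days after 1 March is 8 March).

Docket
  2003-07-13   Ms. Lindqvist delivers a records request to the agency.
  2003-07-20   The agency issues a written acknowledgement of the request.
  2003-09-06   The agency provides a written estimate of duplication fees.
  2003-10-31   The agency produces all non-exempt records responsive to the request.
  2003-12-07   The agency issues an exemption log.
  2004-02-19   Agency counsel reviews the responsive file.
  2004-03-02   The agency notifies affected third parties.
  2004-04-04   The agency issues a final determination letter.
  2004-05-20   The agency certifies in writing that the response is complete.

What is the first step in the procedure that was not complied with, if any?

Step 1 — 5 and 28 days from 2003-07-13 (when the request is received) are 2003-07-18 and 2003-08-10 respectively; done 2003-07-20, which is between those dates.
Step 2 — 10 and 52 days from 2003-07-20 (when the acknowledgement is issued) are 2003-07-30 and 2003-09-10 respectively; done 2003-09-06 — within the window.
Step 3 — 20 and 113 days from 2003-07-13 (when the request is received) are 2003-08-02 and 2003-11-03 respectively; 2003-10-31 falls inside that range.
Step 4 — must wait 27 days from 2003-10-31 (when the non-exempt records are produced), so not before 2003-11-27; 2003-12-07 is on or after that date.
Step 5 — counting 87 days from 2003-12-07 (when the exemption log is issued) gives a deadline of 2004-03-03; completed 2004-03-02, before the deadline.
Step 6 — counting 30 days from 2004-03-02 (when third parties are notified) gives a deadline of 2004-04-01; 2004-04-04 misses that deadline by 3 days.
Later steps need not be reached.

Step 6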